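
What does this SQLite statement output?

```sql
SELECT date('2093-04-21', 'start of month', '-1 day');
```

`start of month` rewinds 2093-04-21 to 2093-04-01.
Going back 1 day from 2093-04-01 reaches 2093-03-31 (last day of March, 31 days).

2093-03-31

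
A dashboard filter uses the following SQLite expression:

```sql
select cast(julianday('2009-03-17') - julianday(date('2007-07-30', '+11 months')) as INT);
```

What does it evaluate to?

Adding +11 months to 2007-07-30 gives 2008-06-30.
0 days remain in June 2008 after the 30th (30 − 30).
Full months from July 2008 through February 2009 contribute their day counts.
Then 17 days into March 2009.
Total: 0 + 31 + 31 + 30 + 31 + 30 + 31 + 31 + 28 + 17 = 260.

260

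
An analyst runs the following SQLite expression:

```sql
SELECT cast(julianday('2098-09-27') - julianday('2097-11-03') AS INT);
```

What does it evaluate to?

27 days remain in November 2097 after the 3rd (30 − 3).
Full months from December 2097 through August 2098 contribute their day counts.
Then 27 days into September 2098.
Total: 27 + 31 + 31 + 28 + 31 + 30 + 31 + 30 + 31 + 31 + 27 = 328.

328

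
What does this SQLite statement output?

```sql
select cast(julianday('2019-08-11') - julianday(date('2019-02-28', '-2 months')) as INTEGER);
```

226

Adding -2 months to 2019-02-28 gives 2018-12-28.
3 days remain in December 2018 after the 28th (31 − 28).
Full months from January 2019 through July 2019 contribute their day counts.
Then 11 days into August 2019.
Total: 3 + 31 + 28 + 31 + 30 + 31 + 30 + 31 + 11 = 226.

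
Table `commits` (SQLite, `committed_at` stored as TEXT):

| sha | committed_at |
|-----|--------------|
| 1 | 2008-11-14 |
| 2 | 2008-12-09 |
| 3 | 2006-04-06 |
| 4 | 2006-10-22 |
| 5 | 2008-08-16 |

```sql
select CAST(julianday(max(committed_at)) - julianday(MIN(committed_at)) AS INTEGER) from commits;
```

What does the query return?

978

MIN = 2006-04-06, MAX = 2008-12-09.
24 days remain in April 2006 after the 6th (30 − 6).
Full months from May 2006 through November 2008 contribute their day counts.
Then 9 days into December 2008.
Total: 24 + 31 + 30 + 31 + 31 + 30 + 31 + 30 + 31 + 31 + 28 + 31 + 30 + 31 + 30 + 31 + 31 + 30 + 31 + 30 + 31 + 31 + 29 + 31 + 30 + 31 + 30 + 31 + 31 + 30 + 31 + 30 + 9 = 978.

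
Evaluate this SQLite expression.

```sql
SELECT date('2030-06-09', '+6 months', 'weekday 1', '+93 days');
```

Adding +6 months to 2030-06-09 gives 2030-12-09.
`weekday 1` advances to the next Monday; 2030-12-09 is already a Monday, so it stays at 2030-12-09.
Applying '+93 days' to 2030-12-09: counting 93 days forward gives 2031-03-12.

2031-03-12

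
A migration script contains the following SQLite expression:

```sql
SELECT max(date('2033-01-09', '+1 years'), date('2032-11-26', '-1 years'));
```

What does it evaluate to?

2034-01-09

date('2033-01-09', '+1 years') → 2034-01-09.
date('2032-11-26', '-1 years') → 2031-11-26.
Later of the two is 2034-01-09.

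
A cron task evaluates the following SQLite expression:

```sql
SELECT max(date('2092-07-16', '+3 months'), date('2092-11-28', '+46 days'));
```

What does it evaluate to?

date('2092-07-16', '+3 months') → 2092-10-16.
date('2092-11-28', '+46 days') → 2093-01-13.
Later of the two is 2093-01-13.

2093-01-13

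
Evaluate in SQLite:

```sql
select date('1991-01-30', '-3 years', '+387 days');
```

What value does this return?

Adding -3 years to 1991-01-30 gives 1988-01-30.
Applying '+387 days' to 1988-01-30: counting 387 days forward gives 1989-02-20.

1989-02-20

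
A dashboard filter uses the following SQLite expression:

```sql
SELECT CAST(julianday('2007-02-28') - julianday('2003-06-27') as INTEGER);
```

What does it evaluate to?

3 days remain in June 2003 after the 27th (30 − 27).
Full months from July 2003 through January 2007 contribute their day counts.
Then 28 days into February 2007.
Total: 3 + 31 + 31 + 30 + 31 + 30 + 31 + 31 + 29 + 31 + 30 + 31 + 30 + 31 + 31 + 30 + 31 + 30 + 31 + 31 + 28 + 31 + 30 + 31 + 30 + 31 + 31 + 30 + 31 + 30 + 31 + 31 + 28 + 31 + 30 + 31 + 30 + 31 + 31 + 30 + 31 + 30 + 31 + 31 + 28 = 1342.

1342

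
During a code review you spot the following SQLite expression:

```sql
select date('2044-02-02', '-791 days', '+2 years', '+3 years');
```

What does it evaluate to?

Applying '-791 days' to 2044-02-02: counting 791 days back gives 2041-12-03.
Adding +2 years to 2041-12-03 gives 2043-12-03.
Adding +3 years to 2043-12-03 gives 2046-12-03.

2046-12-03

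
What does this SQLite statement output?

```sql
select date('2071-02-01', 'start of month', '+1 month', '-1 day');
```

2071-02-28

`start of month` rewinds 2071-02-01 to 2071-02-01.
Adding +1 month to 2071-02-01 gives 2071-03-01.
Going back 1 day from 2071-03-01 reaches 2071-02-28 (last day of February, 28 days).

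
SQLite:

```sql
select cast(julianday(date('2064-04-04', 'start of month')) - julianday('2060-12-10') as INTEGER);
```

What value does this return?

`start of month` rewinds 2064-04-04 to 2064-04-01.
21 days remain in December 2060 after the 10th (31 − 10).
Full months from January 2061 through March 2064 contribute their day counts.
Then 1 day into April 2064.
Total: 21 + 31 + 28 + 31 + 30 + 31 + 30 + 31 + 31 + 30 + 31 + 30 + 31 + 31 + 28 + 31 + 30 + 31 + 30 + 31 + 31 + 30 + 31 + 30 + 31 + 31 + 28 + 31 + 30 + 31 + 30 + 31 + 31 + 30 + 31 + 30 + 31 + 31 + 29 + 31 + 1 = 1208.

1208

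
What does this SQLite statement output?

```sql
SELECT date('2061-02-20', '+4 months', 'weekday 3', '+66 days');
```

Adding +4 months to 2061-02-20 gives 2061-06-20.
`weekday 3` advances to the next Wednesday; 2061-06-20 is a Monday, so it moves forward to 2061-06-22.
Applying '+66 days' to 2061-06-22: counting 66 days forward gives 2061-08-27.

2061-08-27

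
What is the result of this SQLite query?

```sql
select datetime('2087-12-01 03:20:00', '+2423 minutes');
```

2423 minutes = 40h 23m; +2423 minutes from 2087-12-01 03:20:00 is 2087-12-02 19:43:00 (crosses midnight).

2087-12-02 19:43:00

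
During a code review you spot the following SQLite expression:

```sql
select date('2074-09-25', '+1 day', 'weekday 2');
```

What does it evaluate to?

Advancing 1 more day within September lands on 2074-09-26.
`weekday 2` advances to the next Tuesday; 2074-09-26 is a Wednesday, so it moves forward to 2074-10-02.

2074-10-02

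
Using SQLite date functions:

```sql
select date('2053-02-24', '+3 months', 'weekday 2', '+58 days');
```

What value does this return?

Adding +3 months to 2053-02-24 gives 2053-05-24.
`weekday 2` advances to the next Tuesday; 2053-05-24 is a Saturday, so it moves forward to 2053-05-27.
Applying '+58 days' to 2053-05-27: counting 58 days forward gives 2053-07-24.

2053-07-24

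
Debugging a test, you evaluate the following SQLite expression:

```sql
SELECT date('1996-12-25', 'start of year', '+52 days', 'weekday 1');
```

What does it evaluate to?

`start of year` rewinds 1996-12-25 to 1996-01-01.
Applying '+52 days' to 1996-01-01: counting 52 days forward gives 1996-02-22.
`weekday 1` advances to the next Monday; 1996-02-22 is a Thursday, so it moves forward to 1996-02-26.

1996-02-26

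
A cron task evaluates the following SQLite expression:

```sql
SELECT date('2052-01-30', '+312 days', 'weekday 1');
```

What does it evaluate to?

2052-12-09

Applying '+312 days' to 2052-01-30: counting 312 days forward gives 2052-12-07.
`weekday 1` advances to the next Monday; 2052-12-07 is a Saturday, so it moves forward to 2052-12-09.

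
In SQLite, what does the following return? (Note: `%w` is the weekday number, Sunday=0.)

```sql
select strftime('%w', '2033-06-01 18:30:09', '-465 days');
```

First apply '-465 days': 2033-06-01 18:30:09 → 2032-02-22 18:30:09.
2032-02-22 is a Sunday; with Sunday=0 that is 0.

0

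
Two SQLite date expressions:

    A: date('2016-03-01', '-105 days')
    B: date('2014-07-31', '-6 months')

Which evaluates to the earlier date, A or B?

A = 2015-11-17.
B = 2014-01-31.
B is earlier.

B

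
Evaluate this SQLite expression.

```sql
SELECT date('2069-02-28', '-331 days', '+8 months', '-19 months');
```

Applying '-331 days' to 2069-02-28: counting 331 days back gives 2068-04-03.
Adding +8 months to 2068-04-03 gives 2068-12-03.
Adding -19 months to 2068-12-03 gives 2067-05-03.

2067-05-03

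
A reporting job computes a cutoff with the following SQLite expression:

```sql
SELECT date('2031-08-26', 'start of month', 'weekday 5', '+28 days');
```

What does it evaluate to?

`start of month` rewinds 2031-08-26 to 2031-08-01.
`weekday 5` advances to the next Friday; 2031-08-01 is already a Friday, so it stays at 2031-08-01.
Advancing 28 more days within August lands on 2031-08-29.

2031-08-29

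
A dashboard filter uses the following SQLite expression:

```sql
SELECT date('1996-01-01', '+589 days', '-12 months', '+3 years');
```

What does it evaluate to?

Applying '+589 days' to 1996-01-01: counting 589 days forward gives 1997-08-12.
Adding -12 months to 1997-08-12 gives 1996-08-12.
Adding +3 years to 1996-08-12 gives 1999-08-12.

1999-08-12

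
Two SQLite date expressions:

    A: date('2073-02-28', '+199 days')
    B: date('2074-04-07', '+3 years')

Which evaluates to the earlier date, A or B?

A

A = 2073-09-15.
B = 2077-04-07.
A is earlier.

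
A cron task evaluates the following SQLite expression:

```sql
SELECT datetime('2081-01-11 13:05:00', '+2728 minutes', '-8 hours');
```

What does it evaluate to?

2081-01-13 02:33:00

2728 minutes = 45h 28m; +2728 minutes from 2081-01-11 13:05:00 is 2081-01-13 10:33:00 (crosses midnight).
-8 hours from 2081-01-13 10:33:00 is 2081-01-13 02:33:00.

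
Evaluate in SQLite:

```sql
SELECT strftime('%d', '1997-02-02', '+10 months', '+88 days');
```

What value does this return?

First apply '+10 months', '+88 days': 1997-02-02 → 1998-02-28.
`%d` extracts the 2-digit day of month: 28.

28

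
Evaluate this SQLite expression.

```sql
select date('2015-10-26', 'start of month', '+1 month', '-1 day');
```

`start of month` rewinds 2015-10-26 to 2015-10-01.
Adding +1 month to 2015-10-01 gives 2015-11-01.
Going back 1 day from 2015-11-01 reaches 2015-10-31 (last day of October, 31 days).

2015-10-31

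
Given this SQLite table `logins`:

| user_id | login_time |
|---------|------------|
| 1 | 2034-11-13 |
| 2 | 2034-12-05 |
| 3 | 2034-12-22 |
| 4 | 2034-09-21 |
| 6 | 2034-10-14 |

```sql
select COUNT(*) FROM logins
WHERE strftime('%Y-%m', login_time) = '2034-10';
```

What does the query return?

1

Rows with year-month 2034-10: 2034-10-14 → 1.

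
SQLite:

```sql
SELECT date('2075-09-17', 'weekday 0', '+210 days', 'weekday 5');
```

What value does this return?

2076-04-24

`weekday 0` advances to the next Sunday; 2075-09-17 is a Tuesday, so it moves forward to 2075-09-22.
Applying '+210 days' to 2075-09-22: counting 210 days forward gives 2076-04-19.
`weekday 5` advances to the next Friday; 2076-04-19 is a Sunday, so it moves forward to 2076-04-24.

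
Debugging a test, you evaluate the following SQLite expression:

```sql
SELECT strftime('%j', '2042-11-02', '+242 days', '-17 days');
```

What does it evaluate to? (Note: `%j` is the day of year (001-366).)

First apply '+242 days', '-17 days': 2042-11-02 → 2043-06-15.
Day-of-year for 2043-06-15: days since 2043-01-01 inclusive = 166, zero-padded to 166.

166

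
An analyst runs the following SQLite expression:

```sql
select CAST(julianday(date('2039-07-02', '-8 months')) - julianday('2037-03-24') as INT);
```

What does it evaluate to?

Adding -8 months to 2039-07-02 gives 2038-11-02.
7 days remain in March 2037 after the 24th (31 − 24).
Full months from April 2037 through October 2038 contribute their day counts.
Then 2 days into November 2038.
Total: 7 + 30 + 31 + 30 + 31 + 31 + 30 + 31 + 30 + 31 + 31 + 28 + 31 + 30 + 31 + 30 + 31 + 31 + 30 + 31 + 2 = 588.

588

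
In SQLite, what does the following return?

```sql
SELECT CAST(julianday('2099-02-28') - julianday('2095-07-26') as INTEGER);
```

1313

5 days remain in July 2095 after the 26th (31 − 26).
Full months from August 2095 through January 2099 contribute their day counts.
Then 28 days into February 2099.
Total: 5 + 31 + 30 + 31 + 30 + 31 + 31 + 29 + 31 + 30 + 31 + 30 + 31 + 31 + 30 + 31 + 30 + 31 + 31 + 28 + 31 + 30 + 31 + 30 + 31 + 31 + 30 + 31 + 30 + 31 + 31 + 28 + 31 + 30 + 31 + 30 + 31 + 31 + 30 + 31 + 30 + 31 + 31 + 28 = 1313.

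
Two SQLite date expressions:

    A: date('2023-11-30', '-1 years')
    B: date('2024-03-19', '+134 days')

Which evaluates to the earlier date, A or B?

A

A = 2022-11-30.
B = 2024-07-31.
A is earlier.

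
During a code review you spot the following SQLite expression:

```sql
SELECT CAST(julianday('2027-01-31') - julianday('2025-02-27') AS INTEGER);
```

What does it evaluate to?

1 day remains in February 2025 after the 27th (28 − 27).
Full months from March 2025 through December 2026 contribute their day counts.
Then 31 days into January 2027.
Total: 1 + 31 + 30 + 31 + 30 + 31 + 31 + 30 + 31 + 30 + 31 + 31 + 28 + 31 + 30 + 31 + 30 + 31 + 31 + 30 + 31 + 30 + 31 + 31 = 703.

703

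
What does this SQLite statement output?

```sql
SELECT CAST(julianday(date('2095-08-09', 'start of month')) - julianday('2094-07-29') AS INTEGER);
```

368

`start of month` rewinds 2095-08-09 to 2095-08-01.
2 days remain in July 2094 after the 29th (31 − 29).
Full months from August 2094 through July 2095 contribute their day counts.
Then 1 day into August 2095.
Total: 2 + 31 + 30 + 31 + 30 + 31 + 31 + 28 + 31 + 30 + 31 + 30 + 31 + 1 = 368.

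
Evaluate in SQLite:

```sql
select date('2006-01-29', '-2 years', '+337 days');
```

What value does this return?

2004-12-31

Adding -2 years to 2006-01-29 gives 2004-01-29.
Applying '+337 days' to 2004-01-29: counting 337 days forward gives 2004-12-31.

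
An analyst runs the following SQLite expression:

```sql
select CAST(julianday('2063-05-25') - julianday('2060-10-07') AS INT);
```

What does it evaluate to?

24 days remain in October 2060 after the 7th (31 − 7).
Full months from November 2060 through April 2063 contribute their day counts.
Then 25 days into May 2063.
Total: 24 + 30 + 31 + 31 + 28 + 31 + 30 + 31 + 30 + 31 + 31 + 30 + 31 + 30 + 31 + 31 + 28 + 31 + 30 + 31 + 30 + 31 + 31 + 30 + 31 + 30 + 31 + 31 + 28 + 31 + 30 + 25 = 960.

960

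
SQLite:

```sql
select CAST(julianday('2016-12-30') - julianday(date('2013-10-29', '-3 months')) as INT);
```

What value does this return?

1250

Adding -3 months to 2013-10-29 gives 2013-07-29.
2 days remain in July 2013 after the 29th (31 − 29).
Full months from August 2013 through November 2016 contribute their day counts.
Then 30 days into December 2016.
Total: 2 + 31 + 30 + 31 + 30 + 31 + 31 + 28 + 31 + 30 + 31 + 30 + 31 + 31 + 30 + 31 + 30 + 31 + 31 + 28 + 31 + 30 + 31 + 30 + 31 + 31 + 30 + 31 + 30 + 31 + 31 + 29 + 31 + 30 + 31 + 30 + 31 + 31 + 30 + 31 + 30 + 30 = 1250.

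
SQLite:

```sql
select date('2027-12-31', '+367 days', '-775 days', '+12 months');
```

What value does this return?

2027-11-18

Applying '+367 days' to 2027-12-31: counting 367 days forward gives 2029-01-01.
Applying '-775 days' to 2029-01-01: counting 775 days back gives 2026-11-18.
Adding +12 months to 2026-11-18 gives 2027-11-18.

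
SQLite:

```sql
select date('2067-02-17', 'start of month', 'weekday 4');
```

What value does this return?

2067-02-03

`start of month` rewinds 2067-02-17 to 2067-02-01.
`weekday 4` advances to the next Thursday; 2067-02-01 is a Tuesday, so it moves forward to 2067-02-03.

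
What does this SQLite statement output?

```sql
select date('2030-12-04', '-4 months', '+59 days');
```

Adding -4 months to 2030-12-04 gives 2030-08-04.
Applying '+59 days' to 2030-08-04: counting 59 days forward gives 2030-10-02.

2030-10-02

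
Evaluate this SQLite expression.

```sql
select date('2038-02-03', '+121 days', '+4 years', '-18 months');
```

2040-12-04

Applying '+121 days' to 2038-02-03: counting 121 days forward gives 2038-06-04.
Adding +4 years to 2038-06-04 gives 2042-06-04.
Adding -18 months to 2042-06-04 gives 2040-12-04.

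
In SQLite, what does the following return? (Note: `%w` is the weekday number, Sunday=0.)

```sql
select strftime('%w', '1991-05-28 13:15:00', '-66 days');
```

First apply '-66 days': 1991-05-28 13:15:00 → 1991-03-23 13:15:00.
1991-03-23 is a Saturday; with Sunday=0 that is 6.

6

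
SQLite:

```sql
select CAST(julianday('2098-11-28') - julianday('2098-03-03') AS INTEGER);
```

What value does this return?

28 days remain in March 2098 after the 3rd (31 − 3).
Full months from April 2098 through October 2098 contribute their day counts.
Then 28 days into November 2098.
Total: 28 + 30 + 31 + 30 + 31 + 31 + 30 + 31 + 28 = 270.

270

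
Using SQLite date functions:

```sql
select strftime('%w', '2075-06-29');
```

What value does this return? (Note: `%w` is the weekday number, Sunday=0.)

2075-06-29 is a Saturday; with Sunday=0 that is 6.

6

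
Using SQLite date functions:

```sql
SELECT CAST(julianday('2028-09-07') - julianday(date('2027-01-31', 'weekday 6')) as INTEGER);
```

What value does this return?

579

`weekday 6` advances to the next Saturday; 2027-01-31 is a Sunday, so it moves forward to 2027-02-06.
22 days remain in February 2027 after the 6th (28 − 6).
Full months from March 2027 through August 2028 contribute their day counts.
Then 7 days into September 2028.
Total: 22 + 31 + 30 + 31 + 30 + 31 + 31 + 30 + 31 + 30 + 31 + 31 + 29 + 31 + 30 + 31 + 30 + 31 + 31 + 7 = 579.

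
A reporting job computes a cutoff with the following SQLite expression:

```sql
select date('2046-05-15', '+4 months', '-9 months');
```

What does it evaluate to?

Adding +4 months to 2046-05-15 gives 2046-09-15.
Adding -9 months to 2046-09-15 gives 2045-12-15.

2045-12-15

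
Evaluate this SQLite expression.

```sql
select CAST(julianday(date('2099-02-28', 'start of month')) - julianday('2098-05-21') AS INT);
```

256

`start of month` rewinds 2099-02-28 to 2099-02-01.
10 days remain in May 2098 after the 21st (31 − 21).
Full months from June 2098 through January 2099 contribute their day counts.
Then 1 day into February 2099.
Total: 10 + 30 + 31 + 31 + 30 + 31 + 30 + 31 + 31 + 1 = 256.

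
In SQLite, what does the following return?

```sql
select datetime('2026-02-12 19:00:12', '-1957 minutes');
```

2026-02-11 10:23:12

1957 minutes = 32h 37m; -1957 minutes from 2026-02-12 19:00:12 is 2026-02-11 10:23:12 (crosses midnight).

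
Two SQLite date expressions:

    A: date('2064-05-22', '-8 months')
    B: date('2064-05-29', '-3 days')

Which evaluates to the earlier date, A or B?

A = 2063-09-22.
B = 2064-05-26.
A is earlier.

A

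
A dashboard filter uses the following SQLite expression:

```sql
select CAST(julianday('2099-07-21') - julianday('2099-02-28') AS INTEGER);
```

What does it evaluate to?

0 days remain in February 2099 after the 28th (28 − 28).
March 2099: 31 days.
April 2099: 30 days.
May 2099: 31 days.
June 2099: 30 days.
Then 21 days into July 2099.
Total: 0 + 31 + 30 + 31 + 30 + 21 = 143.

143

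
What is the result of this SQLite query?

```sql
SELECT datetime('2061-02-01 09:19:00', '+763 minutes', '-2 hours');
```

2061-02-01 20:02:00

763 minutes = 12h 43m; +763 minutes from 2061-02-01 09:19:00 is 2061-02-01 22:02:00.
-2 hours from 2061-02-01 22:02:00 is 2061-02-01 20:02:00.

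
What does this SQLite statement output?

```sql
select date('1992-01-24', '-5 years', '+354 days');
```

1988-01-13

Adding -5 years to 1992-01-24 gives 1987-01-24.
Applying '+354 days' to 1987-01-24: counting 354 days forward gives 1988-01-13.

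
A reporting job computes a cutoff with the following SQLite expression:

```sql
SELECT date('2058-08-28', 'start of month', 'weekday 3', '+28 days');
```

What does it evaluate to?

`start of month` rewinds 2058-08-28 to 2058-08-01.
`weekday 3` advances to the next Wednesday; 2058-08-01 is a Thursday, so it moves forward to 2058-08-07.
August 2058 has 31 days; 24 remain after the 7th, so 25 days reach 2058-09-01.
Advancing 3 more days within September lands on 2058-09-04.

2058-09-04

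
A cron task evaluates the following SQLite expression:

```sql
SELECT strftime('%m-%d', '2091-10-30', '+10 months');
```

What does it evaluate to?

First apply '+10 months': 2091-10-30 → 2092-08-30.
`%m-%d` extracts the month-day: 08-30.

08-30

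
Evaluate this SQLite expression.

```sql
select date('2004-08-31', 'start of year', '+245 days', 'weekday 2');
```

2004-09-07

`start of year` rewinds 2004-08-31 to 2004-01-01.
Applying '+245 days' to 2004-01-01: counting 245 days forward gives 2004-09-02.
`weekday 2` advances to the next Tuesday; 2004-09-02 is a Thursday, so it moves forward to 2004-09-07.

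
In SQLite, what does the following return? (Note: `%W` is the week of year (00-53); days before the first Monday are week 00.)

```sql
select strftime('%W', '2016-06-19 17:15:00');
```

2016-06-19 is a Sunday. SQLite's %W counts Mondays since the year started; the result is 24.

24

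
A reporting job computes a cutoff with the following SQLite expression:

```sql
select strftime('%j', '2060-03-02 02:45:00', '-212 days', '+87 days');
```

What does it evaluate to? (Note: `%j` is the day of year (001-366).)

First apply '-212 days', '+87 days': 2060-03-02 02:45:00 → 2059-10-29 02:45:00.
Day-of-year for 2059-10-29: days since 2059-01-01 inclusive = 302, zero-padded to 302.

302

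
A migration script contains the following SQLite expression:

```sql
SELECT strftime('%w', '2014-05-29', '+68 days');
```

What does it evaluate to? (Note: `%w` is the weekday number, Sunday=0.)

2

First apply '+68 days': 2014-05-29 → 2014-08-05.
2014-08-05 is a Tuesday; with Sunday=0 that is 2.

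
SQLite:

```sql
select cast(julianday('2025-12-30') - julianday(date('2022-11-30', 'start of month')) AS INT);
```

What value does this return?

`start of month` rewinds 2022-11-30 to 2022-11-01.
29 days remain in November 2022 after the 1st (30 − 1).
Full months from December 2022 through November 2025 contribute their day counts.
Then 30 days into December 2025.
Total: 29 + 31 + 31 + 28 + 31 + 30 + 31 + 30 + 31 + 31 + 30 + 31 + 30 + 31 + 31 + 29 + 31 + 30 + 31 + 30 + 31 + 31 + 30 + 31 + 30 + 31 + 31 + 28 + 31 + 30 + 31 + 30 + 31 + 31 + 30 + 31 + 30 + 30 = 1155.

1155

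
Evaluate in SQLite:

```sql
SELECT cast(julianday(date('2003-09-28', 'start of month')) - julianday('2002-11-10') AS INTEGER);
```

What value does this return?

295

`start of month` rewinds 2003-09-28 to 2003-09-01.
20 days remain in November 2002 after the 10th (30 − 10).
Full months from December 2002 through August 2003 contribute their day counts.
Then 1 day into September 2003.
Total: 20 + 31 + 31 + 28 + 31 + 30 + 31 + 30 + 31 + 31 + 1 = 295.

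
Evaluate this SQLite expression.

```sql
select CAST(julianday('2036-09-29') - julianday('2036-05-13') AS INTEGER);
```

18 days remain in May 2036 after the 13th (31 − 13).
June 2036: 30 days.
July 2036: 31 days.
August 2036: 31 days.
Then 29 days into September 2036.
Total: 18 + 30 + 31 + 31 + 29 = 139.

139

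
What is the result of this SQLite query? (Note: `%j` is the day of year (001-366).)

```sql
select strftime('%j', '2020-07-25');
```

207

Day-of-year for 2020-07-25: days since 2020-01-01 inclusive = 207, zero-padded to 207.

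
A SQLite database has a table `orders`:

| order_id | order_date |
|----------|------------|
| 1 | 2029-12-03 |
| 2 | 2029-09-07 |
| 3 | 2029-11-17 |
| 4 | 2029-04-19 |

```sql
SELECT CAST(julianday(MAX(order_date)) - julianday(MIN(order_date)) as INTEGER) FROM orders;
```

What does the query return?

MIN = 2029-04-19, MAX = 2029-12-03.
11 days remain in April 2029 after the 19th (30 − 19).
Full months from May 2029 through November 2029 contribute their day counts.
Then 3 days into December 2029.
Total: 11 + 31 + 30 + 31 + 31 + 30 + 31 + 30 + 3 = 228.

228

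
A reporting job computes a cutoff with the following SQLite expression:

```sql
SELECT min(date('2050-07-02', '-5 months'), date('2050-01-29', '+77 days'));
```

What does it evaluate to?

2050-02-02

date('2050-07-02', '-5 months') → 2050-02-02.
date('2050-01-29', '+77 days') → 2050-04-16.
Earlier of the two is 2050-02-02.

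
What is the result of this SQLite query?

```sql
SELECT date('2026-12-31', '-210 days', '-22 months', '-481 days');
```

2023-04-11

Applying '-210 days' to 2026-12-31: counting 210 days back gives 2026-06-04.
Adding -22 months to 2026-06-04 gives 2024-08-04.
Applying '-481 days' to 2024-08-04: counting 481 days back gives 2023-04-11.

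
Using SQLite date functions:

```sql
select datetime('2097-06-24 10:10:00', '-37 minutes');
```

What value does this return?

-37 minutes from 2097-06-24 10:10:00 is 2097-06-24 09:33:00.

2097-06-24 09:33:00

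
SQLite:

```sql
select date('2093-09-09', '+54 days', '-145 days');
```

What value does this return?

Applying '+54 days' to 2093-09-09: counting 54 days forward gives 2093-11-02.
Applying '-145 days' to 2093-11-02: counting 145 days back gives 2093-06-10.

2093-06-10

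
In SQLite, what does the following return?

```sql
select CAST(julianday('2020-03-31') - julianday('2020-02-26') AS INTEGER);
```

3 days remain in February 2020 after the 26th (29 − 26).
Then 31 days into March 2020.
Total: 3 + 31 = 34.

34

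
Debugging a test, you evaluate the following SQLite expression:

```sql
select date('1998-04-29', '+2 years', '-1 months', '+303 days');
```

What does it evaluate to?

2001-01-26

Adding +2 years to 1998-04-29 gives 2000-04-29.
Adding -1 month to 2000-04-29 gives 2000-03-29.
Applying '+303 days' to 2000-03-29: counting 303 days forward gives 2001-01-26.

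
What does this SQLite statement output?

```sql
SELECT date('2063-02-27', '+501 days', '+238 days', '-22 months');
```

Applying '+501 days' to 2063-02-27: counting 501 days forward gives 2064-07-12.
Applying '+238 days' to 2064-07-12: counting 238 days forward gives 2065-03-07.
Adding -22 months to 2065-03-07 gives 2063-05-07.

2063-05-07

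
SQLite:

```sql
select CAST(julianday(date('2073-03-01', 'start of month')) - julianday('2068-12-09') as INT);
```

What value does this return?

`start of month` rewinds 2073-03-01 to 2073-03-01.
22 days remain in December 2068 after the 9th (31 − 9).
Full months from January 2069 through February 2073 contribute their day counts.
Then 1 day into March 2073.
Total: 22 + 31 + 28 + 31 + 30 + 31 + 30 + 31 + 31 + 30 + 31 + 30 + 31 + 31 + 28 + 31 + 30 + 31 + 30 + 31 + 31 + 30 + 31 + 30 + 31 + 31 + 28 + 31 + 30 + 31 + 30 + 31 + 31 + 30 + 31 + 30 + 31 + 31 + 29 + 31 + 30 + 31 + 30 + 31 + 31 + 30 + 31 + 30 + 31 + 31 + 28 + 1 = 1543.

1543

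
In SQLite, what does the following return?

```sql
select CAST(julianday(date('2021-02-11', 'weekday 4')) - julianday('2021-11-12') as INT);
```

-274

`weekday 4` advances to the next Thursday; 2021-02-11 is already a Thursday, so it stays at 2021-02-11.
17 days remain in February 2021 after the 11th (28 − 11).
Full months from March 2021 through October 2021 contribute their day counts.
Then 12 days into November 2021.
Total: 17 + 31 + 30 + 31 + 30 + 31 + 31 + 30 + 31 + 12 = 274.
The subtraction is earlier − later, so the result is −274 → -274.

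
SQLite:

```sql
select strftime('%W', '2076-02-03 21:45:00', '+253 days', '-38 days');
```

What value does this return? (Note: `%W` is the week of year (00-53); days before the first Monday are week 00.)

First apply '+253 days', '-38 days': 2076-02-03 21:45:00 → 2076-09-05 21:45:00.
2076-09-05 is a Saturday. SQLite's %W counts Mondays since the year started; the result is 35.

35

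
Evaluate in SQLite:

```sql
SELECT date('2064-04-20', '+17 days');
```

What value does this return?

2064-05-07

April 2064 has 30 days; 10 remain after the 20th, so 11 days reach 2064-05-01.
Advancing 6 more days within May lands on 2064-05-07.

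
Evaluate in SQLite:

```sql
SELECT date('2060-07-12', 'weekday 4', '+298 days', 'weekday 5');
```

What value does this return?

`weekday 4` advances to the next Thursday; 2060-07-12 is a Monday, so it moves forward to 2060-07-15.
Applying '+298 days' to 2060-07-15: counting 298 days forward gives 2061-05-09.
`weekday 5` advances to the next Friday; 2061-05-09 is a Monday, so it moves forward to 2061-05-13.

2061-05-13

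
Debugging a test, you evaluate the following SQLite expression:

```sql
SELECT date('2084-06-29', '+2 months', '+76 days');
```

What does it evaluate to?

Adding +2 months to 2084-06-29 gives 2084-08-29.
Applying '+76 days' to 2084-08-29: counting 76 days forward gives 2084-11-13.

2084-11-13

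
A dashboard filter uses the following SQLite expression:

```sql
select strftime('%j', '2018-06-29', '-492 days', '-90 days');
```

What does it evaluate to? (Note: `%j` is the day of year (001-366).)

First apply '-492 days', '-90 days': 2018-06-29 → 2016-11-24.
Day-of-year for 2016-11-24: days since 2016-01-01 inclusive = 329, zero-padded to 329.

329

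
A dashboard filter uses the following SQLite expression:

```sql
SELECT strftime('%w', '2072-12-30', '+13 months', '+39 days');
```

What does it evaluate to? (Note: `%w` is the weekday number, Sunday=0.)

First apply '+13 months', '+39 days': 2072-12-30 → 2074-03-10.
2074-03-10 is a Saturday; with Sunday=0 that is 6.

6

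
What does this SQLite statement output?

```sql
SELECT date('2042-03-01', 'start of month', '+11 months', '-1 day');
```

`start of month` rewinds 2042-03-01 to 2042-03-01.
Adding +11 months to 2042-03-01 gives 2043-02-01.
Going back 1 day from 2043-02-01 reaches 2043-01-31 (last day of January, 31 days).

2043-01-31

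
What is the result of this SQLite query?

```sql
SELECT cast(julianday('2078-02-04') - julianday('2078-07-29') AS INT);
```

-175

24 days remain in February 2078 after the 4th (28 − 4).
March 2078: 31 days.
April 2078: 30 days.
May 2078: 31 days.
June 2078: 30 days.
Then 29 days into July 2078.
Total: 24 + 31 + 30 + 31 + 30 + 29 = 175.
The subtraction is earlier − later, so the result is −175 → -175.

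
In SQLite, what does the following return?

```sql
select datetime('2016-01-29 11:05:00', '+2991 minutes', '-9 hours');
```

2016-01-31 03:56:00

2991 minutes = 49h 51m; +2991 minutes from 2016-01-29 11:05:00 is 2016-01-31 12:56:00 (crosses midnight).
-9 hours from 2016-01-31 12:56:00 is 2016-01-31 03:56:00.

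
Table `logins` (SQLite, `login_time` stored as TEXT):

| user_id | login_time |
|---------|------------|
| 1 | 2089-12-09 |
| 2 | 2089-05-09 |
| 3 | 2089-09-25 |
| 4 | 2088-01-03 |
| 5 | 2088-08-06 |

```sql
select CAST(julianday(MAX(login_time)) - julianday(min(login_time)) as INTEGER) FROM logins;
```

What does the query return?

MIN = 2088-01-03, MAX = 2089-12-09.
28 days remain in January 2088 after the 3rd (31 − 3).
Full months from February 2088 through November 2089 contribute their day counts.
Then 9 days into December 2089.
Total: 28 + 29 + 31 + 30 + 31 + 30 + 31 + 31 + 30 + 31 + 30 + 31 + 31 + 28 + 31 + 30 + 31 + 30 + 31 + 31 + 30 + 31 + 30 + 9 = 706.

706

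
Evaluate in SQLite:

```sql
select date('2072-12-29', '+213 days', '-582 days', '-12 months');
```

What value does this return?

2070-12-26

Applying '+213 days' to 2072-12-29: counting 213 days forward gives 2073-07-30.
Applying '-582 days' to 2073-07-30: counting 582 days back gives 2071-12-26.
Adding -12 months to 2071-12-26 gives 2070-12-26.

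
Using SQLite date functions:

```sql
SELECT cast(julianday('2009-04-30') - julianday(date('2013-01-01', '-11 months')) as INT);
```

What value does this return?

-1007

Adding -11 months to 2013-01-01 gives 2012-02-01.
0 days remain in April 2009 after the 30th (30 − 30).
Full months from May 2009 through January 2012 contribute their day counts.
Then 1 day into February 2012.
Total: 0 + 31 + 30 + 31 + 31 + 30 + 31 + 30 + 31 + 31 + 28 + 31 + 30 + 31 + 30 + 31 + 31 + 30 + 31 + 30 + 31 + 31 + 28 + 31 + 30 + 31 + 30 + 31 + 31 + 30 + 31 + 30 + 31 + 31 + 1 = 1007.
The subtraction is earlier − later, so the result is −1007 → -1007.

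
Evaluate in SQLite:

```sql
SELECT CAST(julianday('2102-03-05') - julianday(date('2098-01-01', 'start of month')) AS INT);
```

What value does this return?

`start of month` rewinds 2098-01-01 to 2098-01-01.
30 days remain in January 2098 after the 1st (31 − 1).
Full months from February 2098 through February 2102 contribute their day counts.
Then 5 days into March 2102.
Total: 30 + 28 + 31 + 30 + 31 + 30 + 31 + 31 + 30 + 31 + 30 + 31 + 31 + 28 + 31 + 30 + 31 + 30 + 31 + 31 + 30 + 31 + 30 + 31 + 31 + 28 + 31 + 30 + 31 + 30 + 31 + 31 + 30 + 31 + 30 + 31 + 31 + 28 + 31 + 30 + 31 + 30 + 31 + 31 + 30 + 31 + 30 + 31 + 31 + 28 + 5 = 1523.

1523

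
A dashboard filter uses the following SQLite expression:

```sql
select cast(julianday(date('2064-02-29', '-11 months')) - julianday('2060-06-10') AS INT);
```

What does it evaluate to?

1022

Adding -11 months to 2064-02-29 gives 2063-03-29.
20 days remain in June 2060 after the 10th (30 − 10).
Full months from July 2060 through February 2063 contribute their day counts.
Then 29 days into March 2063.
Total: 20 + 31 + 31 + 30 + 31 + 30 + 31 + 31 + 28 + 31 + 30 + 31 + 30 + 31 + 31 + 30 + 31 + 30 + 31 + 31 + 28 + 31 + 30 + 31 + 30 + 31 + 31 + 30 + 31 + 30 + 31 + 31 + 28 + 29 = 1022.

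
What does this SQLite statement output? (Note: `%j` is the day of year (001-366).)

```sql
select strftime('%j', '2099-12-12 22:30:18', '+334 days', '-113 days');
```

202

First apply '+334 days', '-113 days': 2099-12-12 22:30:18 → 2100-07-21 22:30:18.
Day-of-year for 2100-07-21: days since 2100-01-01 inclusive = 202, zero-padded to 202.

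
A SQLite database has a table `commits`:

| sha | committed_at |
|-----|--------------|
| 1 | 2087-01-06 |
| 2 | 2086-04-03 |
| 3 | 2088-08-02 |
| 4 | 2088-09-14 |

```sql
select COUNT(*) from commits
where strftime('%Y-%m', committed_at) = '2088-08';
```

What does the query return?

1

Rows with year-month 2088-08: 2088-08-02 → 1.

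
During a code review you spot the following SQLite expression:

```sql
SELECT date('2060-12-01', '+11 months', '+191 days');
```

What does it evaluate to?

2062-05-11

Adding +11 months to 2060-12-01 gives 2061-11-01.
Applying '+191 days' to 2061-11-01: counting 191 days forward gives 2062-05-11.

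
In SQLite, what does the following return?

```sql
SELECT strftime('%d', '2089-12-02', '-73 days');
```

First apply '-73 days': 2089-12-02 → 2089-09-20.
`%d` extracts the 2-digit day of month: 20.

20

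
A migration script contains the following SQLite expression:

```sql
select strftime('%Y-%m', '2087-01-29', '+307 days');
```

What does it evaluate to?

2087-12

First apply '+307 days': 2087-01-29 → 2087-12-02.
`%Y-%m` extracts the year-month: 2087-12.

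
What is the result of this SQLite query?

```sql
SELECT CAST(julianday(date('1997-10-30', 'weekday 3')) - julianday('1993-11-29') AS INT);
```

1437

`weekday 3` advances to the next Wednesday; 1997-10-30 is a Thursday, so it moves forward to 1997-11-05.
1 day remains in November 1993 after the 29th (30 − 29).
Full months from December 1993 through October 1997 contribute their day counts.
Then 5 days into November 1997.
Total: 1 + 31 + 31 + 28 + 31 + 30 + 31 + 30 + 31 + 31 + 30 + 31 + 30 + 31 + 31 + 28 + 31 + 30 + 31 + 30 + 31 + 31 + 30 + 31 + 30 + 31 + 31 + 29 + 31 + 30 + 31 + 30 + 31 + 31 + 30 + 31 + 30 + 31 + 31 + 28 + 31 + 30 + 31 + 30 + 31 + 31 + 30 + 31 + 5 = 1437.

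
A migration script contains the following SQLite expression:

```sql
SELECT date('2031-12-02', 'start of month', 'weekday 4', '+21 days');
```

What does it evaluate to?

2031-12-25

`start of month` rewinds 2031-12-02 to 2031-12-01.
`weekday 4` advances to the next Thursday; 2031-12-01 is a Monday, so it moves forward to 2031-12-04.
Advancing 21 more days within December lands on 2031-12-25.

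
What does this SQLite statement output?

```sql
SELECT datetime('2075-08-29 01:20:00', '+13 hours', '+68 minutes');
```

2075-08-29 15:28:00

+13 hours from 2075-08-29 01:20:00 is 2075-08-29 14:20:00.
68 minutes = 1h 8m; +68 minutes from 2075-08-29 14:20:00 is 2075-08-29 15:28:00.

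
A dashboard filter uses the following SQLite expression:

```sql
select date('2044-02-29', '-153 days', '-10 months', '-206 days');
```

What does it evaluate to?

2042-05-07

Applying '-153 days' to 2044-02-29: counting 153 days back gives 2043-09-29.
Adding -10 months to 2043-09-29 gives 2042-11-29.
Applying '-206 days' to 2042-11-29: counting 206 days back gives 2042-05-07.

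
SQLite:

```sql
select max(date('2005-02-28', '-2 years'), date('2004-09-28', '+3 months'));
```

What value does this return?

2004-12-28

date('2005-02-28', '-2 years') → 2003-02-28.
date('2004-09-28', '+3 months') → 2004-12-28.
Later of the two is 2004-12-28.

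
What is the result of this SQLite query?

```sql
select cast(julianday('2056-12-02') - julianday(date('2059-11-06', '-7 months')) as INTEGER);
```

Adding -7 months to 2059-11-06 gives 2059-04-06.
29 days remain in December 2056 after the 2nd (31 − 2).
Full months from January 2057 through March 2059 contribute their day counts.
Then 6 days into April 2059.
Total: 29 + 31 + 28 + 31 + 30 + 31 + 30 + 31 + 31 + 30 + 31 + 30 + 31 + 31 + 28 + 31 + 30 + 31 + 30 + 31 + 31 + 30 + 31 + 30 + 31 + 31 + 28 + 31 + 6 = 855.
The subtraction is earlier − later, so the result is −855 → -855.

-855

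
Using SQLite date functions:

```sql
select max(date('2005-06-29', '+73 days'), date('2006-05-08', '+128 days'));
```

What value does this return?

2006-09-13

date('2005-06-29', '+73 days') → 2005-09-10.
date('2006-05-08', '+128 days') → 2006-09-13.
Later of the two is 2006-09-13.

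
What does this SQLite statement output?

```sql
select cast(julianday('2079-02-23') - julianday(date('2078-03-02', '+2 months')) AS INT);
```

297

Adding +2 months to 2078-03-02 gives 2078-05-02.
29 days remain in May 2078 after the 2nd (31 − 2).
Full months from June 2078 through January 2079 contribute their day counts.
Then 23 days into February 2079.
Total: 29 + 30 + 31 + 31 + 30 + 31 + 30 + 31 + 31 + 23 = 297.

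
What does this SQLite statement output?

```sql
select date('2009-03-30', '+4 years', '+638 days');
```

Adding +4 years to 2009-03-30 gives 2013-03-30.
Applying '+638 days' to 2013-03-30: counting 638 days forward gives 2014-12-28.

2014-12-28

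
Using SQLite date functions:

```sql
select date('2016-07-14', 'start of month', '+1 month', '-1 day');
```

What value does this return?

`start of month` rewinds 2016-07-14 to 2016-07-01.
Adding +1 month to 2016-07-01 gives 2016-08-01.
Going back 1 day from 2016-08-01 reaches 2016-07-31 (last day of July, 31 days).

2016-07-31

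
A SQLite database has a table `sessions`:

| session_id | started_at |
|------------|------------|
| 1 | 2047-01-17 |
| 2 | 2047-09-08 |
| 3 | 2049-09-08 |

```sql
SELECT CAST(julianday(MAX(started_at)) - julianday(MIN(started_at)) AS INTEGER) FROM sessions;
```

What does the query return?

965

MIN = 2047-01-17, MAX = 2049-09-08.
14 days remain in January 2047 after the 17th (31 − 17).
Full months from February 2047 through August 2049 contribute their day counts.
Then 8 days into September 2049.
Total: 14 + 28 + 31 + 30 + 31 + 30 + 31 + 31 + 30 + 31 + 30 + 31 + 31 + 29 + 31 + 30 + 31 + 30 + 31 + 31 + 30 + 31 + 30 + 31 + 31 + 28 + 31 + 30 + 31 + 30 + 31 + 31 + 8 = 965.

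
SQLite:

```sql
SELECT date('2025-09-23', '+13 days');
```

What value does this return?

September 2025 has 30 days; 7 remain after the 23rd, so 8 days reach 2025-10-01.
Advancing 5 more days within October lands on 2025-10-06.

2025-10-06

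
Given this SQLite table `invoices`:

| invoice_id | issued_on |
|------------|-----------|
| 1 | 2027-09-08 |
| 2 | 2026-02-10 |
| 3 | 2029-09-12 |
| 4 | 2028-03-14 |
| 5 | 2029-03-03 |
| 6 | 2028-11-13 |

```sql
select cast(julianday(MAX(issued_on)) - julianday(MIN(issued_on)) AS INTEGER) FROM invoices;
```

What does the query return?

MIN = 2026-02-10, MAX = 2029-09-12.
18 days remain in February 2026 after the 10th (28 − 10).
Full months from March 2026 through August 2029 contribute their day counts.
Then 12 days into September 2029.
Total: 18 + 31 + 30 + 31 + 30 + 31 + 31 + 30 + 31 + 30 + 31 + 31 + 28 + 31 + 30 + 31 + 30 + 31 + 31 + 30 + 31 + 30 + 31 + 31 + 29 + 31 + 30 + 31 + 30 + 31 + 31 + 30 + 31 + 30 + 31 + 31 + 28 + 31 + 30 + 31 + 30 + 31 + 31 + 12 = 1310.

1310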